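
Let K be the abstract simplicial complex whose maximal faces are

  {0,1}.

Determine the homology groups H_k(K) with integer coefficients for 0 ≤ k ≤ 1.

Fix the vertex order 0 < 1 and write every simplex with vertices in increasing order. Then dim K = 1 and the simplices of K are:

  0-simplices (2): [0], [1]
  1-simplices (1): [0,1]

giving chain groups C_0 ≅ Z^2, C_1 ≅ Z^1.

Boundary ∂_1: C_1 → C_0 maps an edge to its endpoints' difference, ∂[p,q] = q − p. For instance
  ∂[0,1] = [1] − [0].
As a 2×1 matrix over Z this has rank 1, with invariant factors (1).

Computing H_k = (kernel of ∂_k) / (image of ∂_{k+1}):

  H_0: rank C_0 − rank ∂_1 = 2 − 1 = 1, and the invariant factors of ∂_1 are all 1, so H_0 = Z.
  H_1: rank ker ∂_1 − rank ∂_2 = (1 − 1) − 0 = 0, and there is no ∂_2, so H_1 = 0.

As a check, the Euler characteristic is 2 − 1 = 1, which agrees with 1 − 0 = 1.

H_0 ≅ Z,  H_1 = 0.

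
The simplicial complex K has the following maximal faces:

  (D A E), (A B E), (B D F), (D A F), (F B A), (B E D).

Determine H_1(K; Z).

H_1 ≅ 0.

Take the total order A < B < D < E < F on the vertex set. Then K (dimension 2) consists of the simplices:

  0-simplices (5): A, B, D, E, F
  1-simplices (9): AB, AD, AE, AF, BD, BE, BF, DE, DF
  2-simplices (6): ABE, ABF, ADE, ADF, BDE, BDF

so the chain groups are C_0 ≅ Z^5, C_1 ≅ Z^9, C_2 ≅ Z^6.

∂_1: C_1 → C_0 maps an edge to its endpoints' difference, ∂[p,q] = q − p.
The 5×9 boundary matrix has rank 4 and Smith normal form diag(1,1,1,1).

Boundary ∂_2: C_2 → C_1 acts by ∂[p,q,r] = [q,r] − [p,r] + [p,q]. For instance
  ∂ABE = BE − AE + AB,
  ∂BDE = DE − BE + BD.
The resulting 9×6 matrix has rank 5, and its Smith normal form has invariant factors (1,1,1,1,1).

From H_k ≅ ker(∂_k) / im(∂_{k+1}) we obtain:

  H_1: rank ker ∂_1 − rank ∂_2 = (9 − 4) − 5 = 0, and the invariant factors of ∂_2 are all 1, so H_1 = 0.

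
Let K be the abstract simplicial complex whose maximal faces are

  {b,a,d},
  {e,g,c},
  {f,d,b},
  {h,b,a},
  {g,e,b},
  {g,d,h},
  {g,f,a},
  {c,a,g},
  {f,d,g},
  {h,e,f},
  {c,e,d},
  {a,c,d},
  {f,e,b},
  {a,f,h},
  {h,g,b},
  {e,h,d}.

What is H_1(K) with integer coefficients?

Fix the vertex order a < b < c < d < e < f < g < h and write every simplex with vertices in increasing order. Then dim K = 2 and the simplices of K are:

  0-simplices (8): a, b, c, d, e, f, g, h
  1-simplices (24): ab, ac, ad, af, ag, ah, bd, be, bf, bg, bh, cd, ce, cg, de, df, dg, dh, ef, eg, eh, fg, fh, gh
  2-simplices (16): abd, abh, acd, acg, afg, afh, bdf, bef, beg, bgh, cde, ceg, deh, dfg, dgh, efh

Hence C_0 ≅ Z^8, C_1 ≅ Z^24, C_2 ≅ Z^16.

The boundary map ∂_1: C_1 → C_0 is given by ∂[p,q] = [q] − [p].
The resulting 8×24 matrix has rank 7, and its Smith normal form has invariant factors (1,1,1,1,1,1,1).

The boundary map ∂_2: C_2 → C_1 acts by ∂[p,q,r] = [q,r] − [p,r] + [p,q]. For instance
  ∂abd = bd − ad + ab,
  ∂cde = de − ce + cd.
As a 24×16 matrix over Z this has rank 15, with invariant factors (1,1,1,1,1,1,1,1,1,1,1,1,1,1,1).

Computing H_k = (kernel of ∂_k) / (image of ∂_{k+1}):

  H_1: rank ker ∂_1 − rank ∂_2 = (24 − 7) − 15 = 2, and the invariant factors of ∂_2 are all 1, so H_1 = Z^2.

H_1 ≅ Z^2.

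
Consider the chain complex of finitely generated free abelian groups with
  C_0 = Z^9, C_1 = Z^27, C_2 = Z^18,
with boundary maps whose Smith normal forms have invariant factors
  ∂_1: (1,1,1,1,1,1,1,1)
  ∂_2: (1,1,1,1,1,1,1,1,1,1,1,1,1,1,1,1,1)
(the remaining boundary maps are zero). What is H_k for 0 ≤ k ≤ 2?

H_0: b_0 = 9 − 0 − 8 = 1; torsion from ∂_1 factors > 1: none. So H_0 ≅ Z.
H_1: b_1 = 27 − 8 − 17 = 2; torsion from ∂_2 factors > 1: none. So H_1 ≅ Z^2.
H_2: b_2 = 18 − 17 − 0 = 1; torsion from ∂_3 factors > 1: none. So H_2 ≅ Z.

H_0 ≅ Z,  H_1 ≅ Z^2,  H_2 ≅ Z.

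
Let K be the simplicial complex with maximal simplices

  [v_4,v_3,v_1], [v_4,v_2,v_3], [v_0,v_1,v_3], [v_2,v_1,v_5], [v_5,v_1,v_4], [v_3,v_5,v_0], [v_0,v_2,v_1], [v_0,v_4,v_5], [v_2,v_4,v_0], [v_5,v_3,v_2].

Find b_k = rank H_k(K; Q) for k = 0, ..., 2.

We work with the vertex ordering v_0 < v_1 < v_2 < v_3 < v_4 < v_5. The simplices of K, each written with vertices in increasing order, are:

  0-simplices (6): [v_0], [v_1], [v_2], [v_3], [v_4], [v_5]
  1-simplices (15): (15 of them)
  2-simplices (10): [v_0,v_1,v_2], [v_0,v_1,v_3], [v_0,v_2,v_4], [v_0,v_3,v_5], [v_0,v_4,v_5], [v_1,v_2,v_5], [v_1,v_3,v_4], [v_1,v_4,v_5], [v_2,v_3,v_4], [v_2,v_3,v_5]

giving chain groups C_0 ≅ Z^6, C_1 ≅ Z^15, C_2 ≅ Z^10.

Boundary ∂_1: C_1 → C_0 maps an edge to its endpoints' difference, ∂[p,q] = q − p. For instance
  ∂[v_2,v_5] = [v_5] − [v_2].
The 6×15 boundary matrix has rank 5 and Smith normal form diag(1,1,1,1,1).

The boundary map ∂_2: C_2 → C_1 sends each 2-simplex [p,q,r] to [q,r] − [p,r] + [p,q]. For instance
  ∂[v_0,v_1,v_3] = [v_1,v_3] − [v_0,v_3] + [v_0,v_1],
  ∂[v_0,v_3,v_5] = [v_3,v_5] − [v_0,v_5] + [v_0,v_3].
The 15×10 boundary matrix has rank 10 and Smith normal form diag(1,1,1,1,1,1,1,1,1,2).

From H_k ≅ ker(∂_k) / im(∂_{k+1}) we obtain:

  H_0: rank C_0 − rank ∂_1 = 6 − 5 = 1, and the invariant factors of ∂_1 are all 1, so H_0 = Z.
  H_1: rank ker ∂_1 − rank ∂_2 = (15 − 5) − 10 = 0, and ∂_2 has invariant factor 2 > 1, so H_1 = Z/2Z.
  H_2: rank ker ∂_2 − rank ∂_3 = (10 − 10) − 0 = 0, and there is no ∂_3, so H_2 = 0.

As a check, the Euler characteristic is 6 − 15 + 10 = 1, which agrees with 1 − 0 + 0 = 1.
(K is a triangulation of the real projective plane RP^2.)

Hence the Betti numbers are b_0 = 1, b_1 = 0, b_2 = 0.

b_0 = 1, b_1 = 0, b_2 = 0.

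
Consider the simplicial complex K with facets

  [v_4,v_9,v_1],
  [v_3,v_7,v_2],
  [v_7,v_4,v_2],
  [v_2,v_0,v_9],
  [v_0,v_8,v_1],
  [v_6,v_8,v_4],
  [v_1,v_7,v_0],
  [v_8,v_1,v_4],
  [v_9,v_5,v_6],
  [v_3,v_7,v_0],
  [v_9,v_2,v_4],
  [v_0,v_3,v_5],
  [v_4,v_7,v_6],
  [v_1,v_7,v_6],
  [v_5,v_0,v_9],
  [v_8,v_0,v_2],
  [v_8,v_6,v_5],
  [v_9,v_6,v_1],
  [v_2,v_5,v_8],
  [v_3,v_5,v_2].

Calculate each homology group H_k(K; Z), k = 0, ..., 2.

K has 10 vertices, 30 edges, 20 triangles.
rank ∂_0 = 0, rank ∂_1 = 9 ⇒ b_0 = 10 − 0 − 9 = 1; all invariant factors of ∂_1 are 1 so no torsion. So H_0 ≅ Z.
rank ∂_1 = 9, rank ∂_2 = 20 ⇒ b_1 = 30 − 9 − 20 = 1; ∂_2 has invariant factor(s) [2] giving torsion. So H_1 ≅ Z × Z/2.
rank ∂_2 = 20, rank ∂_3 = 0 ⇒ b_2 = 20 − 20 − 0 = 0. So H_2 ≅ 0.

H_0 ≅ Z,  H_1 ≅ Z × Z/2,  H_2 = 0.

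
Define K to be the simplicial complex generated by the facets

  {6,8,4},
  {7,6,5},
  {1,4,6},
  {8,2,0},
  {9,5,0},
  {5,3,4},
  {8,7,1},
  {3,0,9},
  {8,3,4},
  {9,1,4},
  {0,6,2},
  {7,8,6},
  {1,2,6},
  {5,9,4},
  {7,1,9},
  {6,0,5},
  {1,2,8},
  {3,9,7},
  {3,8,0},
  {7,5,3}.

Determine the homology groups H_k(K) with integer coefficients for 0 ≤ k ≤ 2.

H_0 ≅ Z,  H_1 ≅ Z ⊕ Z/2,  H_2 = 0.

Order the vertices as 0 < 1 < 2 < 3 < 4 < 5 < 6 < 7 < 8 < 9. Listing each simplex with vertices in this order, K has dimension 2 with simplices:

  0-simplices (10): [0], [1], [2], [3], [4], [5], [6], [7], [8], [9]
  1-simplices (30): (30 of them)
  2-simplices (20): (20 of them)

Hence C_0 ≅ Z^10, C_1 ≅ Z^30, C_2 ≅ Z^20.

The boundary map ∂_1: C_1 → C_0 is given by ∂[p,q] = [q] − [p].
This gives a 10×30 integer matrix of rank 9; reducing to Smith normal form yields diagonal entries (1,1,1,1,1,1,1,1,1).

∂_2: C_2 → C_1 maps a triangle to the signed sum of its edges. For instance
  ∂[4,6,8] = [6,8] − [4,8] + [4,6],
  ∂[1,7,9] = [7,9] − [1,9] + [1,7].
The 30×20 boundary matrix has rank 20 and Smith normal form diag(1,1,1,1,1,1,1,1,1,1,1,1,1,1,1,1,1,1,1,2).

From H_k ≅ ker(∂_k) / im(∂_{k+1}) we obtain:

  H_0: rank C_0 − rank ∂_1 = 10 − 9 = 1, and the invariant factors of ∂_1 are all 1, so H_0 = Z.
  H_1: rank ker ∂_1 − rank ∂_2 = (30 − 9) − 20 = 1, and ∂_2 has invariant factor 2 > 1, so H_1 = Z ⊕ Z/2.
  H_2: rank ker ∂_2 − rank ∂_3 = (20 − 20) − 0 = 0, and there is no ∂_3, so H_2 = 0.

As a check, the Euler characteristic is 10 − 30 + 20 = 0, which agrees with 1 − 1 + 0 = 0.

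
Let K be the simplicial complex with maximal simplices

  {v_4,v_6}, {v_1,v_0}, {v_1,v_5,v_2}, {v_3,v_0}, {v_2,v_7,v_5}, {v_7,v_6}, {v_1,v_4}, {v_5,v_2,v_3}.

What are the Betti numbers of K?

b_0 = 1, b_1 = 2, b_2 = 0.

We work with the vertex ordering v_0 < v_1 < v_2 < v_3 < v_4 < v_5 < v_6 < v_7. The simplices of K, each written with vertices in increasing order, are:

  0-simplices (8): [v_0], [v_1], [v_2], [v_3], [v_4], [v_5], [v_6], [v_7]
  1-simplices (12): [v_0,v_1], [v_0,v_3], [v_1,v_2], [v_1,v_4], [v_1,v_5], [v_2,v_3], [v_2,v_5], [v_2,v_7], [v_3,v_5], [v_4,v_6], [v_5,v_7], [v_6,v_7]
  2-simplices (3): [v_1,v_2,v_5], [v_2,v_3,v_5], [v_2,v_5,v_7]

giving chain groups C_0 ≅ Z^8, C_1 ≅ Z^12, C_2 ≅ Z^3.

The boundary map ∂_1: C_1 → C_0 sends each edge [p,q] (with p < q) to q − p. For instance
  ∂[v_0,v_3] = [v_3] − [v_0].
This gives a 8×12 integer matrix of rank 7; reducing to Smith normal form yields diagonal entries (1,1,1,1,1,1,1).

∂_2: C_2 → C_1 sends each 2-simplex [p,q,r] to [q,r] − [p,r] + [p,q]. For instance
  ∂[v_2,v_3,v_5] = [v_3,v_5] − [v_2,v_5] + [v_2,v_3],
  ∂[v_2,v_5,v_7] = [v_5,v_7] − [v_2,v_7] + [v_2,v_5].
The 12×3 boundary matrix has rank 3 and Smith normal form diag(1,1,1).

Reading off H_k = ker ∂_k / im ∂_{k+1}:

  H_0: rank C_0 − rank ∂_1 = 8 − 7 = 1, and the invariant factors of ∂_1 are all 1, so H_0 = Z.
  H_1: rank ker ∂_1 − rank ∂_2 = (12 − 7) − 3 = 2, and the invariant factors of ∂_2 are all 1, so H_1 = Z^2.
  H_2: rank ker ∂_2 − rank ∂_3 = (3 − 3) − 0 = 0, and there is no ∂_3, so H_2 = 0.

Hence the Betti numbers are b_0 = 1, b_1 = 2, b_2 = 0.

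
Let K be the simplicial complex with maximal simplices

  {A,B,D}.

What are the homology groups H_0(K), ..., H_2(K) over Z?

Fix the vertex order A < B < D and write every simplex with vertices in increasing order. Then dim K = 2 and the simplices of K are:

  0-simplices (3): A, B, D
  1-simplices (3): AB, AD, BD
  2-simplices (1): ABD

Hence C_0 ≅ Z^3, C_1 ≅ Z^3, C_2 ≅ Z^1.

Boundary ∂_1: C_1 → C_0 maps an edge to its endpoints' difference, ∂[p,q] = q − p.
The 3×3 boundary matrix has rank 2 and Smith normal form diag(1,1).

The boundary map ∂_2: C_2 → C_1 sends each 2-simplex [p,q,r] to [q,r] − [p,r] + [p,q]. For instance
  ∂ABD = BD − AD + AB.
This gives a 3×1 integer matrix of rank 1; reducing to Smith normal form yields diagonal entries (1).

Reading off H_k = ker ∂_k / im ∂_{k+1}:

  H_0: rank C_0 − rank ∂_1 = 3 − 2 = 1, and the invariant factors of ∂_1 are all 1, so H_0 ≅ Z.
  H_1: rank ker ∂_1 − rank ∂_2 = (3 − 2) − 1 = 0, and the invariant factors of ∂_2 are all 1, so H_1 ≅ 0.
  H_2: rank ker ∂_2 − rank ∂_3 = (1 − 1) − 0 = 0, and there is no ∂_3, so H_2 ≅ 0.

(K is a triangulation of the 2-simplex.)

H_0 = Z,  H_1 = 0,  H_2 = 0.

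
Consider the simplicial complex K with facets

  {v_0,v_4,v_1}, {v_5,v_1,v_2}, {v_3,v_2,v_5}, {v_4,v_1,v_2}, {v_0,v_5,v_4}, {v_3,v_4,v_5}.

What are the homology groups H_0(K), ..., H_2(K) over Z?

Order the vertices as v_0 < v_1 < v_2 < v_3 < v_4 < v_5. Listing each simplex with vertices in this order, K has dimension 2 with simplices:

  0-simplices (6): [v_0], [v_1], [v_2], [v_3], [v_4], [v_5]
  1-simplices (12): [v_0,v_1], [v_0,v_4], [v_0,v_5], [v_1,v_2], [v_1,v_4], [v_1,v_5], [v_2,v_3], [v_2,v_4], [v_2,v_5], [v_3,v_4], [v_3,v_5], [v_4,v_5]
  2-simplices (6): [v_0,v_1,v_4], [v_0,v_4,v_5], [v_1,v_2,v_4], [v_1,v_2,v_5], [v_2,v_3,v_5], [v_3,v_4,v_5]

giving chain groups C_0 ≅ Z^6, C_1 ≅ Z^12, C_2 ≅ Z^6.

∂_1: C_1 → C_0 is given by ∂[p,q] = [q] − [p]. For instance
  ∂[v_0,v_4] = [v_4] − [v_0].
The 6×12 boundary matrix has rank 5 and Smith normal form diag(1,1,1,1,1).

Boundary ∂_2: C_2 → C_1 sends each 2-simplex [p,q,r] to [q,r] − [p,r] + [p,q]. For instance
  ∂[v_0,v_1,v_4] = [v_1,v_4] − [v_0,v_4] + [v_0,v_1],
  ∂[v_0,v_4,v_5] = [v_4,v_5] − [v_0,v_5] + [v_0,v_4].
The 12×6 boundary matrix has rank 6 and Smith normal form diag(1,1,1,1,1,1).

Reading off H_k = ker ∂_k / im ∂_{k+1}:

  H_0: rank C_0 − rank ∂_1 = 6 − 5 = 1, and the invariant factors of ∂_1 are all 1, so H_0 ≅ Z.
  H_1: rank ker ∂_1 − rank ∂_2 = (12 − 5) − 6 = 1, and the invariant factors of ∂_2 are all 1, so H_1 ≅ Z.
  H_2: rank ker ∂_2 − rank ∂_3 = (6 − 6) − 0 = 0, and there is no ∂_3, so H_2 ≅ 0.

As a check, the Euler characteristic is 6 − 12 + 6 = 0, which agrees with 1 − 1 + 0 = 0.
(K is a triangulation of the cylinder S^1 x I.)

H_0 ≅ Z,  H_1 ≅ Z,  H_2 = 0.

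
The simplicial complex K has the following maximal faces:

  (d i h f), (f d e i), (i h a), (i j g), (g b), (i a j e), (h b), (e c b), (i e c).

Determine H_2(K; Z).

H_2 ≅ 0.

Take the total order a < b < c < d < e < f < g < h < i < j on the vertex set. Then K (dimension 3) consists of the simplices:

  0-simplices (10): a, b, c, d, e, f, g, h, i, j
  1-simplices (23): ae, ah, ai, aj, bc, be, bg, bh, ce, ci, de, df, dh, di, ef, ei, ej, fh, fi, gi, gj, hi, ij
  2-simplices (15): aei, aej, ahi, aij, bce, cei, def, dei, dfh, dfi, dhi, efi, eij, fhi, gij
  3-simplices (3): aeij, defi, dfhi

Hence C_0 ≅ Z^10, C_1 ≅ Z^23, C_2 ≅ Z^15, C_3 ≅ Z^3.

Boundary ∂_1: C_1 → C_0 is given by ∂[p,q] = [q] − [p]. For instance
  ∂ae = e − a.
As a 10×23 matrix over Z this has rank 9, with invariant factors (1,1,1,1,1,1,1,1,1).

∂_2: C_2 → C_1 sends each 2-simplex [p,q,r] to [q,r] − [p,r] + [p,q]. For instance
  ∂dfh = fh − dh + df,
  ∂efi = fi − ei + ef.
This gives a 23×15 integer matrix of rank 12; reducing to Smith normal form yields diagonal entries (1,1,1,1,1,1,1,1,1,1,1,1).

∂_3: C_3 → C_2 sends each 3-simplex σ to the alternating sum Σ_i (−1)^i (σ with its i-th vertex removed). For instance
  ∂defi = efi − dfi + dei − def,
  ∂dfhi = fhi − dhi + dfi − dfh.
As a 15×3 matrix over Z this has rank 3, with invariant factors (1,1,1).

Computing H_k = (kernel of ∂_k) / (image of ∂_{k+1}):

  H_2: rank ker ∂_2 − rank ∂_3 = (15 − 12) − 3 = 0, and the invariant factors of ∂_3 are all 1, so H_2 = 0.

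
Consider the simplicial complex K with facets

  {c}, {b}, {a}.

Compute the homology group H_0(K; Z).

H_0 ≅ Z^3.

K has 3 vertices.
rank ∂_0 = 0, rank ∂_1 = 0 ⇒ b_0 = 3 − 0 − 0 = 3. So H_0 = Z^3.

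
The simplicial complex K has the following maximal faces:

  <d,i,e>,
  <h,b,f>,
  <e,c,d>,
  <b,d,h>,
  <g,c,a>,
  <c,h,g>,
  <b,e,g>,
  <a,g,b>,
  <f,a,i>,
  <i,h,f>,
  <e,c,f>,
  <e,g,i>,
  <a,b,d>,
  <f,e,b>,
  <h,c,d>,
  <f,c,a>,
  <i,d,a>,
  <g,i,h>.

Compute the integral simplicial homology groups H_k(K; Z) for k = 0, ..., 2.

H_0 = Z,  H_1 = Z^2,  H_2 = Z.

Take the total order a < b < c < d < e < f < g < h < i on the vertex set. Then K (dimension 2) consists of the simplices:

  0-simplices (9): a, b, c, d, e, f, g, h, i
  1-simplices (27): ab, ac, ad, af, ag, ai, bd, be, bf, bg, bh, cd, ce, cf, cg, ch, de, dh, di, ef, eg, ei, fh, fi, gh, gi, hi
  2-simplices (18): abd, abg, acf, acg, adi, afi, bdh, bef, beg, bfh, cde, cdh, cef, cgh, dei, egi, fhi, ghi

giving chain groups C_0 ≅ Z^9, C_1 ≅ Z^27, C_2 ≅ Z^18.

∂_1: C_1 → C_0 sends each edge [p,q] (with p < q) to q − p. For instance
  ∂fh = h − f.
This gives a 9×27 integer matrix of rank 8; reducing to Smith normal form yields diagonal entries (1,1,1,1,1,1,1,1).

The boundary map ∂_2: C_2 → C_1 sends each 2-simplex [p,q,r] to [q,r] − [p,r] + [p,q]. For instance
  ∂abd = bd − ad + ab,
  ∂acf = cf − af + ac.
As a 27×18 matrix over Z this has rank 17, with invariant factors (1,1,1,1,1,1,1,1,1,1,1,1,1,1,1,1,1).

From H_k ≅ ker(∂_k) / im(∂_{k+1}) we obtain:

  H_0: rank C_0 − rank ∂_1 = 9 − 8 = 1, and the invariant factors of ∂_1 are all 1, so H_0 ≅ Z.
  H_1: rank ker ∂_1 − rank ∂_2 = (27 − 8) − 17 = 2, and the invariant factors of ∂_2 are all 1, so H_1 ≅ Z^2.
  H_2: rank ker ∂_2 − rank ∂_3 = (18 − 17) − 0 = 1, and there is no ∂_3, so H_2 ≅ Z.

(K is a triangulation of the torus T^2.)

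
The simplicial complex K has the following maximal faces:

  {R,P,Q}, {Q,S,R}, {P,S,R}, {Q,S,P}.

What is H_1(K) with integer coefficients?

Order the vertices as P < Q < R < S. Listing each simplex with vertices in this order, K has dimension 2 with simplices:

  0-simplices (4): P, Q, R, S
  1-simplices (6): PQ, PR, PS, QR, QS, RS
  2-simplices (4): PQR, PQS, PRS, QRS

so the chain groups are C_0 ≅ Z^4, C_1 ≅ Z^6, C_2 ≅ Z^4.

∂_1: C_1 → C_0 maps an edge to its endpoints' difference, ∂[p,q] = q − p.
The 4×6 boundary matrix has rank 3 and Smith normal form diag(1,1,1).

The boundary map ∂_2: C_2 → C_1 acts by ∂[p,q,r] = [q,r] − [p,r] + [p,q]. For instance
  ∂PQR = QR − PR + PQ,
  ∂PQS = QS − PS + PQ.
As a 6×4 matrix over Z this has rank 3, with invariant factors (1,1,1).

From H_k ≅ ker(∂_k) / im(∂_{k+1}) we obtain:

  H_1: rank ker ∂_1 − rank ∂_2 = (6 − 3) − 3 = 0, and the invariant factors of ∂_2 are all 1, so H_1 ≅ 0.

(K is a triangulation of the 2-sphere S^2.)

H_1 = 0.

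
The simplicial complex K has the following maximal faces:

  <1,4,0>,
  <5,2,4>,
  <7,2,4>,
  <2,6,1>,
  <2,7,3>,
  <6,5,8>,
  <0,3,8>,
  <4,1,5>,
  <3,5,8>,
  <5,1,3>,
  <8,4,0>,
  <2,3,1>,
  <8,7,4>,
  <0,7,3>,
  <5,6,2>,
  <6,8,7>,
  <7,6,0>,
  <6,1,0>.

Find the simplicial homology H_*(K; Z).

K has 9 vertices, 27 edges, 18 triangles.
rank ∂_0 = 0, rank ∂_1 = 8 ⇒ b_0 = 9 − 0 − 8 = 1; all invariant factors of ∂_1 are 1 so no torsion. So H_0 = Z.
rank ∂_1 = 8, rank ∂_2 = 18 ⇒ b_1 = 27 − 8 − 18 = 1; ∂_2 has invariant factor(s) [2] giving torsion. So H_1 = Z ⊕ Z/2Z.
rank ∂_2 = 18, rank ∂_3 = 0 ⇒ b_2 = 18 − 18 − 0 = 0. So H_2 = 0.

H_0 = Z,  H_1 = Z ⊕ Z/2Z,  H_2 = 0.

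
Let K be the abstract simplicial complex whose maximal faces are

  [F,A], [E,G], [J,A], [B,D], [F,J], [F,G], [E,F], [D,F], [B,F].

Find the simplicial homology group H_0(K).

H_0 ≅ Z.

Fix the vertex order A < B < D < E < F < G < J and write every simplex with vertices in increasing order. Then dim K = 1 and the simplices of K are:

  0-simplices (7): A, B, D, E, F, G, J
  1-simplices (9): AF, AJ, BD, BF, DF, EF, EG, FG, FJ

so the chain groups are C_0 ≅ Z^7, C_1 ≅ Z^9.

∂_1: C_1 → C_0 maps an edge to its endpoints' difference, ∂[p,q] = q − p. For instance
  ∂DF = F − D.
As a 7×9 matrix over Z this has rank 6, with invariant factors (1,1,1,1,1,1).

Now H_k = ker ∂_k / im ∂_{k+1}, so:

  H_0: rank C_0 − rank ∂_1 = 7 − 6 = 1, and the invariant factors of ∂_1 are all 1, so H_0 ≅ Z.

(K is a triangulation of a wedge of 3 circles.)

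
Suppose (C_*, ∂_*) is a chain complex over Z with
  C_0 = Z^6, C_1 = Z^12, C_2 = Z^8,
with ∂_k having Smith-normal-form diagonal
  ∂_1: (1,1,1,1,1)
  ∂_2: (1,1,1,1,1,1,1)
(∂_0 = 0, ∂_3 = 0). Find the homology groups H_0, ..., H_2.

H_0: b_0 = 6 − 0 − 5 = 1; torsion from ∂_1 factors > 1: none. So H_0 ≅ Z.
H_1: b_1 = 12 − 5 − 7 = 0; torsion from ∂_2 factors > 1: none. So H_1 ≅ 0.
H_2: b_2 = 8 − 7 − 0 = 1; torsion from ∂_3 factors > 1: none. So H_2 ≅ Z.

H_0 ≅ Z,  H_1 = 0,  H_2 ≅ Z.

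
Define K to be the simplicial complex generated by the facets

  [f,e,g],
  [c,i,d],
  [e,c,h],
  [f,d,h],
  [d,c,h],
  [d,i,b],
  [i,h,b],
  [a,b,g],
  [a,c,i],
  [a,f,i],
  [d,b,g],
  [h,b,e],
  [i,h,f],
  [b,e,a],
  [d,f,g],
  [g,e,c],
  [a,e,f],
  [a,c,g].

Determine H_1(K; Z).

We work with the vertex ordering a < b < c < d < e < f < g < h < i. The simplices of K, each written with vertices in increasing order, are:

  0-simplices (9): a, b, c, d, e, f, g, h, i
  1-simplices (27): ab, ac, ae, af, ag, ai, bd, be, bg, bh, bi, cd, ce, cg, ch, ci, df, dg, dh, di, ef, eg, eh, fg, fh, fi, hi
  2-simplices (18): abe, abg, acg, aci, aef, afi, bdg, bdi, beh, bhi, cdh, cdi, ceg, ceh, dfg, dfh, efg, fhi

so the chain groups are C_0 ≅ Z^9, C_1 ≅ Z^27, C_2 ≅ Z^18.

The boundary map ∂_1: C_1 → C_0 sends each edge [p,q] (with p < q) to q − p. For instance
  ∂ch = h − c.
The 9×27 boundary matrix has rank 8 and Smith normal form diag(1,1,1,1,1,1,1,1).

Boundary ∂_2: C_2 → C_1 acts by ∂[p,q,r] = [q,r] − [p,r] + [p,q]. For instance
  ∂ceg = eg − cg + ce,
  ∂bhi = hi − bi + bh.
The 27×18 boundary matrix has rank 18 and Smith normal form diag(1,1,1,1,1,1,1,1,1,1,1,1,1,1,1,1,1,2).

From H_k ≅ ker(∂_k) / im(∂_{k+1}) we obtain:

  H_1: rank ker ∂_1 − rank ∂_2 = (27 − 8) − 18 = 1, and ∂_2 has invariant factor 2 > 1, so H_1 ≅ Z ⊕ Z/2.

H_1 = Z ⊕ Z/2.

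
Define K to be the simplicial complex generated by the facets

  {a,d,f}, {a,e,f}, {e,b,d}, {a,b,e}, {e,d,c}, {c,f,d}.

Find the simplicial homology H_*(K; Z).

H_0 = Z,  H_1 = Z,  H_2 = 0.

K has 6 vertices, 12 edges, 6 triangles.
rank ∂_0 = 0, rank ∂_1 = 5 ⇒ b_0 = 6 − 0 − 5 = 1; all invariant factors of ∂_1 are 1 so no torsion. So H_0 ≅ Z.
rank ∂_1 = 5, rank ∂_2 = 6 ⇒ b_1 = 12 − 5 − 6 = 1; all invariant factors of ∂_2 are 1 so no torsion. So H_1 ≅ Z.
rank ∂_2 = 6, rank ∂_3 = 0 ⇒ b_2 = 6 − 6 − 0 = 0. So H_2 ≅ 0.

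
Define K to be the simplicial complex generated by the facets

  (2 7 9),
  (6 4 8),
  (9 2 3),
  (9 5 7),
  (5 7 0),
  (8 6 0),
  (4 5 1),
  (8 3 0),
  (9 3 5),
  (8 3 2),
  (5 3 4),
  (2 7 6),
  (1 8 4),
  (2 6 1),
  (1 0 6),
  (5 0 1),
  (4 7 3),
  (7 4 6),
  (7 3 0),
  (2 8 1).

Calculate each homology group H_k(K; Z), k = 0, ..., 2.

Take the total order 0 < 1 < 2 < 3 < 4 < 5 < 6 < 7 < 8 < 9 on the vertex set. Then K (dimension 2) consists of the simplices:

  0-simplices (10): [0], [1], [2], [3], [4], [5], [6], [7], [8], [9]
  1-simplices (30): (30 of them)
  2-simplices (20): (20 of them)

Hence C_0 ≅ Z^10, C_1 ≅ Z^30, C_2 ≅ Z^20.

∂_1: C_1 → C_0 sends each edge [p,q] (with p < q) to q − p. For instance
  ∂[4,5] = [5] − [4].
The resulting 10×30 matrix has rank 9, and its Smith normal form has invariant factors (1,1,1,1,1,1,1,1,1).

Boundary ∂_2: C_2 → C_1 sends each 2-simplex [p,q,r] to [q,r] − [p,r] + [p,q]. For instance
  ∂[2,6,7] = [6,7] − [2,7] + [2,6],
  ∂[1,4,8] = [4,8] − [1,8] + [1,4].
This gives a 30×20 integer matrix of rank 20; reducing to Smith normal form yields diagonal entries (1,1,1,1,1,1,1,1,1,1,1,1,1,1,1,1,1,1,1,2).

From H_k ≅ ker(∂_k) / im(∂_{k+1}) we obtain:

  H_0: rank C_0 − rank ∂_1 = 10 − 9 = 1, and the invariant factors of ∂_1 are all 1, so H_0 = Z.
  H_1: rank ker ∂_1 − rank ∂_2 = (30 − 9) − 20 = 1, and ∂_2 has invariant factor 2 > 1, so H_1 = Z ⊕ Z/2.
  H_2: rank ker ∂_2 − rank ∂_3 = (20 − 20) − 0 = 0, and there is no ∂_3, so H_2 = 0.

(K is a triangulation of the Klein bottle.)

H_0 = Z,  H_1 = Z ⊕ Z/2,  H_2 = 0.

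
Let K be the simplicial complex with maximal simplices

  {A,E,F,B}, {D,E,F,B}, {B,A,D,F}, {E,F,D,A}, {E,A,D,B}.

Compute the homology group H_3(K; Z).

Fix the vertex order A < B < D < E < F and write every simplex with vertices in increasing order. Then dim K = 3 and the simplices of K are:

  0-simplices (5): A, B, D, E, F
  1-simplices (10): AB, AD, AE, AF, BD, BE, BF, DE, DF, EF
  2-simplices (10): ABD, ABE, ABF, ADE, ADF, AEF, BDE, BDF, BEF, DEF
  3-simplices (5): ABDE, ABDF, ABEF, ADEF, BDEF

giving chain groups C_0 ≅ Z^5, C_1 ≅ Z^10, C_2 ≅ Z^10, C_3 ≅ Z^5.

The boundary map ∂_1: C_1 → C_0 sends each edge [p,q] (with p < q) to q − p. For instance
  ∂DE = E − D.
This gives a 5×10 integer matrix of rank 4; reducing to Smith normal form yields diagonal entries (1,1,1,1).

∂_2: C_2 → C_1 acts by ∂[p,q,r] = [q,r] − [p,r] + [p,q]. For instance
  ∂ADE = DE − AE + AD,
  ∂BDE = DE − BE + BD.
As a 10×10 matrix over Z this has rank 6, with invariant factors (1,1,1,1,1,1).

∂_3: C_3 → C_2 sends each 3-simplex σ to the alternating sum Σ_i (−1)^i (σ with its i-th vertex removed). For instance
  ∂ADEF = DEF − AEF + ADF − ADE,
  ∂BDEF = DEF − BEF + BDF − BDE.
As a 10×5 matrix over Z this has rank 4, with invariant factors (1,1,1,1).

From H_k ≅ ker(∂_k) / im(∂_{k+1}) we obtain:

  H_3: rank ker ∂_3 − rank ∂_4 = (5 − 4) − 0 = 1, and there is no ∂_4, so H_3 = Z.

H_3 = Z.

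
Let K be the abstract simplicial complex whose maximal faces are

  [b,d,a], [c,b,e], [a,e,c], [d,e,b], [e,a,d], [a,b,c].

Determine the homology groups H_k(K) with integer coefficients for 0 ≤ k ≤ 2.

K has 5 vertices, 9 edges, 6 triangles.
rank ∂_0 = 0, rank ∂_1 = 4 ⇒ b_0 = 5 − 0 − 4 = 1; all invariant factors of ∂_1 are 1 so no torsion. So H_0 = Z.
rank ∂_1 = 4, rank ∂_2 = 5 ⇒ b_1 = 9 − 4 − 5 = 0; all invariant factors of ∂_2 are 1 so no torsion. So H_1 = 0.
rank ∂_2 = 5, rank ∂_3 = 0 ⇒ b_2 = 6 − 5 − 0 = 1. So H_2 = Z.

H_0 ≅ Z,  H_1 = 0,  H_2 ≅ Z.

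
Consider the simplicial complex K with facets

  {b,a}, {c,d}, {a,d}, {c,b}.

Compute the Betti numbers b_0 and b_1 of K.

b_0 = 1, b_1 = 1.

We work with the vertex ordering a < b < c < d. The simplices of K, each written with vertices in increasing order, are:

  0-simplices (4): a, b, c, d
  1-simplices (4): ab, ad, bc, cd

giving chain groups C_0 ≅ Z^4, C_1 ≅ Z^4.

Boundary ∂_1: C_1 → C_0 sends each edge [p,q] (with p < q) to q − p. For instance
  ∂bc = c − b.
As a 4×4 matrix over Z this has rank 3, with invariant factors (1,1,1).

Now H_k = ker ∂_k / im ∂_{k+1}, so:

  H_0: rank C_0 − rank ∂_1 = 4 − 3 = 1, and the invariant factors of ∂_1 are all 1, so H_0 = Z.
  H_1: rank ker ∂_1 − rank ∂_2 = (4 − 3) − 0 = 1, and there is no ∂_2, so H_1 = Z.

(K is a triangulation of the circle S^1.)

Hence the Betti numbers are b_0 = 1, b_1 = 1.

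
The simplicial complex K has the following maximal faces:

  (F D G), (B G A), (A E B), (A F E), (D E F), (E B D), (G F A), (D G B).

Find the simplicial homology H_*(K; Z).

H_0 ≅ Z,  H_1 = 0,  H_2 ≅ Z.

Fix the vertex order A < B < D < E < F < G and write every simplex with vertices in increasing order. Then dim K = 2 and the simplices of K are:

  0-simplices (6): A, B, D, E, F, G
  1-simplices (12): AB, AE, AF, AG, BD, BE, BG, DE, DF, DG, EF, FG
  2-simplices (8): ABE, ABG, AEF, AFG, BDE, BDG, DEF, DFG

giving chain groups C_0 ≅ Z^6, C_1 ≅ Z^12, C_2 ≅ Z^8.

Boundary ∂_1: C_1 → C_0 is given by ∂[p,q] = [q] − [p]. For instance
  ∂DG = G − D.
The 6×12 boundary matrix has rank 5 and Smith normal form diag(1,1,1,1,1).

The boundary map ∂_2: C_2 → C_1 maps a triangle to the signed sum of its edges. For instance
  ∂ABE = BE − AE + AB,
  ∂DFG = FG − DG + DF.
This gives a 12×8 integer matrix of rank 7; reducing to Smith normal form yields diagonal entries (1,1,1,1,1,1,1).

Reading off H_k = ker ∂_k / im ∂_{k+1}:

  H_0: rank C_0 − rank ∂_1 = 6 − 5 = 1, and the invariant factors of ∂_1 are all 1, so H_0 = Z.
  H_1: rank ker ∂_1 − rank ∂_2 = (12 − 5) − 7 = 0, and the invariant factors of ∂_2 are all 1, so H_1 = 0.
  H_2: rank ker ∂_2 − rank ∂_3 = (8 − 7) − 0 = 1, and there is no ∂_3, so H_2 = Z.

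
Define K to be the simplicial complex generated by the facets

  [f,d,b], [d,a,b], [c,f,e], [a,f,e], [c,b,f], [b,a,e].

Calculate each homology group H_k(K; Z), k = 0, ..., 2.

We work with the vertex ordering a < b < c < d < e < f. The simplices of K, each written with vertices in increasing order, are:

  0-simplices (6): a, b, c, d, e, f
  1-simplices (12): ab, ad, ae, af, bc, bd, be, bf, ce, cf, df, ef
  2-simplices (6): abd, abe, aef, bcf, bdf, cef

Hence C_0 ≅ Z^6, C_1 ≅ Z^12, C_2 ≅ Z^6.

The boundary map ∂_1: C_1 → C_0 maps an edge to its endpoints' difference, ∂[p,q] = q − p. For instance
  ∂af = f − a.
As a 6×12 matrix over Z this has rank 5, with invariant factors (1,1,1,1,1).

The boundary map ∂_2: C_2 → C_1 sends each 2-simplex [p,q,r] to [q,r] − [p,r] + [p,q]. For instance
  ∂abd = bd − ad + ab,
  ∂aef = ef − af + ae.
The resulting 12×6 matrix has rank 6, and its Smith normal form has invariant factors (1,1,1,1,1,1).

Reading off H_k = ker ∂_k / im ∂_{k+1}:

  H_0: rank C_0 − rank ∂_1 = 6 − 5 = 1, and the invariant factors of ∂_1 are all 1, so H_0 ≅ Z.
  H_1: rank ker ∂_1 − rank ∂_2 = (12 − 5) − 6 = 1, and the invariant factors of ∂_2 are all 1, so H_1 ≅ Z.
  H_2: rank ker ∂_2 − rank ∂_3 = (6 − 6) − 0 = 0, and there is no ∂_3, so H_2 ≅ 0.

As a check, the Euler characteristic is 6 − 12 + 6 = 0, which agrees with 1 − 1 + 0 = 0.

H_0 = Z,  H_1 = Z,  H_2 = 0.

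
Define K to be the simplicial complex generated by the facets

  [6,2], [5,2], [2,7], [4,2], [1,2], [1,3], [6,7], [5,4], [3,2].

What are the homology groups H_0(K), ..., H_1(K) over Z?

Fix the vertex order 1 < 2 < 3 < 4 < 5 < 6 < 7 and write every simplex with vertices in increasing order. Then dim K = 1 and the simplices of K are:

  0-simplices (7): [1], [2], [3], [4], [5], [6], [7]
  1-simplices (9): [1,2], [1,3], [2,3], [2,4], [2,5], [2,6], [2,7], [4,5], [6,7]

so the chain groups are C_0 ≅ Z^7, C_1 ≅ Z^9.

Boundary ∂_1: C_1 → C_0 is given by ∂[p,q] = [q] − [p].
The resulting 7×9 matrix has rank 6, and its Smith normal form has invariant factors (1,1,1,1,1,1).

Computing H_k = (kernel of ∂_k) / (image of ∂_{k+1}):

  H_0: rank C_0 − rank ∂_1 = 7 − 6 = 1, and the invariant factors of ∂_1 are all 1, so H_0 ≅ Z.
  H_1: rank ker ∂_1 − rank ∂_2 = (9 − 6) − 0 = 3, and there is no ∂_2, so H_1 ≅ Z^3.

(K is a triangulation of a wedge of 3 circles.)

H_0 ≅ Z,  H_1 ≅ Z^3.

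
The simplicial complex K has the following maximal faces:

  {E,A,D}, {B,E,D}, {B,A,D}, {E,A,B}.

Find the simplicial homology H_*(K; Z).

We work with the vertex ordering A < B < D < E. The simplices of K, each written with vertices in increasing order, are:

  0-simplices (4): A, B, D, E
  1-simplices (6): AB, AD, AE, BD, BE, DE
  2-simplices (4): ABD, ABE, ADE, BDE

giving chain groups C_0 ≅ Z^4, C_1 ≅ Z^6, C_2 ≅ Z^4.

Boundary ∂_1: C_1 → C_0 is given by ∂[p,q] = [q] − [p]. For instance
  ∂AB = B − A.
The resulting 4×6 matrix has rank 3, and its Smith normal form has invariant factors (1,1,1).

The boundary map ∂_2: C_2 → C_1 maps a triangle to the signed sum of its edges. For instance
  ∂BDE = DE − BE + BD,
  ∂ABE = BE − AE + AB.
The 6×4 boundary matrix has rank 3 and Smith normal form diag(1,1,1).

Computing H_k = (kernel of ∂_k) / (image of ∂_{k+1}):

  H_0: rank C_0 − rank ∂_1 = 4 − 3 = 1, and the invariant factors of ∂_1 are all 1, so H_0 = Z.
  H_1: rank ker ∂_1 − rank ∂_2 = (6 − 3) − 3 = 0, and the invariant factors of ∂_2 are all 1, so H_1 = 0.
  H_2: rank ker ∂_2 − rank ∂_3 = (4 − 3) − 0 = 1, and there is no ∂_3, so H_2 = Z.

H_0 = Z,  H_1 = 0,  H_2 = Z.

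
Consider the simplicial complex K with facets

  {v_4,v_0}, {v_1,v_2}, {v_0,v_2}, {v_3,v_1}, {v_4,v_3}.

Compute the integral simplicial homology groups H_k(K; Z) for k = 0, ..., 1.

Order the vertices as v_0 < v_1 < v_2 < v_3 < v_4. Listing each simplex with vertices in this order, K has dimension 1 with simplices:

  0-simplices (5): [v_0], [v_1], [v_2], [v_3], [v_4]
  1-simplices (5): [v_0,v_2], [v_0,v_4], [v_1,v_2], [v_1,v_3], [v_3,v_4]

giving chain groups C_0 ≅ Z^5, C_1 ≅ Z^5.

∂_1: C_1 → C_0 sends each edge [p,q] (with p < q) to q − p.
As a 5×5 matrix over Z this has rank 4, with invariant factors (1,1,1,1).

Reading off H_k = ker ∂_k / im ∂_{k+1}:

  H_0: rank C_0 − rank ∂_1 = 5 − 4 = 1, and the invariant factors of ∂_1 are all 1, so H_0 ≅ Z.
  H_1: rank ker ∂_1 − rank ∂_2 = (5 − 4) − 0 = 1, and there is no ∂_2, so H_1 ≅ Z.

H_0 = Z,  H_1 = Z.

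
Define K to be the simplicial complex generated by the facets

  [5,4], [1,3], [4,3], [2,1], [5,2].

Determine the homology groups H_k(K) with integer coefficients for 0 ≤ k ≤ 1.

H_0 ≅ Z,  H_1 ≅ Z.

Order the vertices as 1 < 2 < 3 < 4 < 5. Listing each simplex with vertices in this order, K has dimension 1 with simplices:

  0-simplices (5): [1], [2], [3], [4], [5]
  1-simplices (5): [1,2], [1,3], [2,5], [3,4], [4,5]

giving chain groups C_0 ≅ Z^5, C_1 ≅ Z^5.

The boundary map ∂_1: C_1 → C_0 sends each edge [p,q] (with p < q) to q − p. For instance
  ∂[2,5] = [5] − [2].
The 5×5 boundary matrix has rank 4 and Smith normal form diag(1,1,1,1).

Now H_k = ker ∂_k / im ∂_{k+1}, so:

  H_0: rank C_0 − rank ∂_1 = 5 − 4 = 1, and the invariant factors of ∂_1 are all 1, so H_0 ≅ Z.
  H_1: rank ker ∂_1 − rank ∂_2 = (5 − 4) − 0 = 1, and there is no ∂_2, so H_1 ≅ Z.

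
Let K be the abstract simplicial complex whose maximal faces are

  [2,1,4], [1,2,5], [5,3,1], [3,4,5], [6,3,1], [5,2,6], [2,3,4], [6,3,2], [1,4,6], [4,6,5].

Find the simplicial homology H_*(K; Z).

We work with the vertex ordering 1 < 2 < 3 < 4 < 5 < 6. The simplices of K, each written with vertices in increasing order, are:

  0-simplices (6): [1], [2], [3], [4], [5], [6]
  1-simplices (15): [1,2], [1,3], [1,4], [1,5], [1,6], [2,3], [2,4], [2,5], [2,6], [3,4], [3,5], [3,6], [4,5], [4,6], [5,6]
  2-simplices (10): [1,2,4], [1,2,5], [1,3,5], [1,3,6], [1,4,6], [2,3,4], [2,3,6], [2,5,6], [3,4,5], [4,5,6]

giving chain groups C_0 ≅ Z^6, C_1 ≅ Z^15, C_2 ≅ Z^10.

∂_1: C_1 → C_0 maps an edge to its endpoints' difference, ∂[p,q] = q − p.
This gives a 6×15 integer matrix of rank 5; reducing to Smith normal form yields diagonal entries (1,1,1,1,1).

Boundary ∂_2: C_2 → C_1 sends each 2-simplex [p,q,r] to [q,r] − [p,r] + [p,q]. For instance
  ∂[1,4,6] = [4,6] − [1,6] + [1,4],
  ∂[4,5,6] = [5,6] − [4,6] + [4,5].
As a 15×10 matrix over Z this has rank 10, with invariant factors (1,1,1,1,1,1,1,1,1,2).

From H_k ≅ ker(∂_k) / im(∂_{k+1}) we obtain:

  H_0: rank C_0 − rank ∂_1 = 6 − 5 = 1, and the invariant factors of ∂_1 are all 1, so H_0 ≅ Z.
  H_1: rank ker ∂_1 − rank ∂_2 = (15 − 5) − 10 = 0, and ∂_2 has invariant factor 2 > 1, so H_1 ≅ Z/2Z.
  H_2: rank ker ∂_2 − rank ∂_3 = (10 − 10) − 0 = 0, and there is no ∂_3, so H_2 ≅ 0.

As a check, the Euler characteristic is 6 − 15 + 10 = 1, which agrees with 1 − 0 + 0 = 1.

H_0 = Z,  H_1 = Z/2Z,  H_2 = 0.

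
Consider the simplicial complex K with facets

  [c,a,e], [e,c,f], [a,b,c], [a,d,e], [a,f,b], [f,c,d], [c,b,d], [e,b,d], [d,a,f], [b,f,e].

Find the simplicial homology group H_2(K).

H_2 ≅ 0.

Fix the vertex order a < b < c < d < e < f and write every simplex with vertices in increasing order. Then dim K = 2 and the simplices of K are:

  0-simplices (6): a, b, c, d, e, f
  1-simplices (15): ab, ac, ad, ae, af, bc, bd, be, bf, cd, ce, cf, de, df, ef
  2-simplices (10): abc, abf, ace, ade, adf, bcd, bde, bef, cdf, cef

giving chain groups C_0 ≅ Z^6, C_1 ≅ Z^15, C_2 ≅ Z^10.

∂_1: C_1 → C_0 is given by ∂[p,q] = [q] − [p].
The resulting 6×15 matrix has rank 5, and its Smith normal form has invariant factors (1,1,1,1,1).

The boundary map ∂_2: C_2 → C_1 acts by ∂[p,q,r] = [q,r] − [p,r] + [p,q]. For instance
  ∂abf = bf − af + ab,
  ∂ade = de − ae + ad.
This gives a 15×10 integer matrix of rank 10; reducing to Smith normal form yields diagonal entries (1,1,1,1,1,1,1,1,1,2).

From H_k ≅ ker(∂_k) / im(∂_{k+1}) we obtain:

  H_2: rank ker ∂_2 − rank ∂_3 = (10 − 10) − 0 = 0, and there is no ∂_3, so H_2 = 0.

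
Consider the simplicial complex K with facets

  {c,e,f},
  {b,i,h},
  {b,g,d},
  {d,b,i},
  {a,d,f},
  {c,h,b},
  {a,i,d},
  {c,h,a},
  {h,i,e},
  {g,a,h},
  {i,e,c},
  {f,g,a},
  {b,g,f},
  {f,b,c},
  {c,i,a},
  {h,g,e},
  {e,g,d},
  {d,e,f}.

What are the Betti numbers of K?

Fix the vertex order a < b < c < d < e < f < g < h < i and write every simplex with vertices in increasing order. Then dim K = 2 and the simplices of K are:

  0-simplices (9): a, b, c, d, e, f, g, h, i
  1-simplices (27): ac, ad, af, ag, ah, ai, bc, bd, bf, bg, bh, bi, ce, cf, ch, ci, de, df, dg, di, ef, eg, eh, ei, fg, gh, hi
  2-simplices (18): ach, aci, adf, adi, afg, agh, bcf, bch, bdg, bdi, bfg, bhi, cef, cei, def, deg, egh, ehi

giving chain groups C_0 ≅ Z^9, C_1 ≅ Z^27, C_2 ≅ Z^18.

The boundary map ∂_1: C_1 → C_0 maps an edge to its endpoints' difference, ∂[p,q] = q − p.
This gives a 9×27 integer matrix of rank 8; reducing to Smith normal form yields diagonal entries (1,1,1,1,1,1,1,1).

The boundary map ∂_2: C_2 → C_1 maps a triangle to the signed sum of its edges. For instance
  ∂adi = di − ai + ad,
  ∂bdg = dg − bg + bd.
As a 27×18 matrix over Z this has rank 18, with invariant factors (1,1,1,1,1,1,1,1,1,1,1,1,1,1,1,1,1,2).

From H_k ≅ ker(∂_k) / im(∂_{k+1}) we obtain:

  H_0: rank C_0 − rank ∂_1 = 9 − 8 = 1, and the invariant factors of ∂_1 are all 1, so H_0 = Z.
  H_1: rank ker ∂_1 − rank ∂_2 = (27 − 8) − 18 = 1, and ∂_2 has invariant factor 2 > 1, so H_1 = Z ⊕ Z/2.
  H_2: rank ker ∂_2 − rank ∂_3 = (18 − 18) − 0 = 0, and there is no ∂_3, so H_2 = 0.

As a check, the Euler characteristic is 9 − 27 + 18 = 0, which agrees with 1 − 1 + 0 = 0.

Hence the Betti numbers are b_0 = 1, b_1 = 1, b_2 = 0.

b_0 = 1, b_1 = 1, b_2 = 0.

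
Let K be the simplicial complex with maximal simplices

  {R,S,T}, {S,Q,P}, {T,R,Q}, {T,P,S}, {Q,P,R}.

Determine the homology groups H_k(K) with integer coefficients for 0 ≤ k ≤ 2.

H_0 = Z,  H_1 = Z,  H_2 = 0.

Fix the vertex order P < Q < R < S < T and write every simplex with vertices in increasing order. Then dim K = 2 and the simplices of K are:

  0-simplices (5): P, Q, R, S, T
  1-simplices (10): PQ, PR, PS, PT, QR, QS, QT, RS, RT, ST
  2-simplices (5): PQR, PQS, PST, QRT, RST

Hence C_0 ≅ Z^5, C_1 ≅ Z^10, C_2 ≅ Z^5.

The boundary map ∂_1: C_1 → C_0 sends each edge [p,q] (with p < q) to q − p.
As a 5×10 matrix over Z this has rank 4, with invariant factors (1,1,1,1).

The boundary map ∂_2: C_2 → C_1 acts by ∂[p,q,r] = [q,r] − [p,r] + [p,q]. For instance
  ∂QRT = RT − QT + QR,
  ∂PQR = QR − PR + PQ.
The 10×5 boundary matrix has rank 5 and Smith normal form diag(1,1,1,1,1).

From H_k ≅ ker(∂_k) / im(∂_{k+1}) we obtain:

  H_0: rank C_0 − rank ∂_1 = 5 − 4 = 1, and the invariant factors of ∂_1 are all 1, so H_0 = Z.
  H_1: rank ker ∂_1 − rank ∂_2 = (10 − 4) − 5 = 1, and the invariant factors of ∂_2 are all 1, so H_1 = Z.
  H_2: rank ker ∂_2 − rank ∂_3 = (5 − 5) − 0 = 0, and there is no ∂_3, so H_2 = 0.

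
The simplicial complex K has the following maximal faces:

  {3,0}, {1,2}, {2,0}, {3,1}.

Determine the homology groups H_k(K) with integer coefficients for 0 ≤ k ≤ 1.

H_0 = Z,  H_1 = Z.

Take the total order 0 < 1 < 2 < 3 on the vertex set. Then K (dimension 1) consists of the simplices:

  0-simplices (4): [0], [1], [2], [3]
  1-simplices (4): [0,2], [0,3], [1,2], [1,3]

giving chain groups C_0 ≅ Z^4, C_1 ≅ Z^4.

Boundary ∂_1: C_1 → C_0 maps an edge to its endpoints' difference, ∂[p,q] = q − p. For instance
  ∂[0,3] = [3] − [0].
This gives a 4×4 integer matrix of rank 3; reducing to Smith normal form yields diagonal entries (1,1,1).

From H_k ≅ ker(∂_k) / im(∂_{k+1}) we obtain:

  H_0: rank C_0 − rank ∂_1 = 4 − 3 = 1, and the invariant factors of ∂_1 are all 1, so H_0 ≅ Z.
  H_1: rank ker ∂_1 − rank ∂_2 = (4 − 3) − 0 = 1, and there is no ∂_2, so H_1 ≅ Z.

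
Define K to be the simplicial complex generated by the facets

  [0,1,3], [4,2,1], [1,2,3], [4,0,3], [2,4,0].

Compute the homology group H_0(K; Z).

H_0 ≅ Z.

K has 5 vertices, 10 edges, 5 triangles.
rank ∂_0 = 0, rank ∂_1 = 4 ⇒ b_0 = 5 − 0 − 4 = 1; all invariant factors of ∂_1 are 1 so no torsion. So H_0 ≅ Z.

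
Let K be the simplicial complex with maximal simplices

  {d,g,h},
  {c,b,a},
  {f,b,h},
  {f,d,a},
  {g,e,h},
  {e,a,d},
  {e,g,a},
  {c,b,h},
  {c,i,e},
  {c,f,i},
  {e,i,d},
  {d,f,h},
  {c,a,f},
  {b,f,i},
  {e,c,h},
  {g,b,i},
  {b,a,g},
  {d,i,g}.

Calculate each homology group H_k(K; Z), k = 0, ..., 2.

H_0 = Z,  H_1 = Z ⊕ Z/2,  H_2 = 0.

Fix the vertex order a < b < c < d < e < f < g < h < i and write every simplex with vertices in increasing order. Then dim K = 2 and the simplices of K are:

  0-simplices (9): a, b, c, d, e, f, g, h, i
  1-simplices (27): ab, ac, ad, ae, af, ag, bc, bf, bg, bh, bi, ce, cf, ch, ci, de, df, dg, dh, di, eg, eh, ei, fh, fi, gh, gi
  2-simplices (18): abc, abg, acf, ade, adf, aeg, bch, bfh, bfi, bgi, ceh, cei, cfi, dei, dfh, dgh, dgi, egh

giving chain groups C_0 ≅ Z^9, C_1 ≅ Z^27, C_2 ≅ Z^18.

∂_1: C_1 → C_0 sends each edge [p,q] (with p < q) to q − p. For instance
  ∂fh = h − f.
As a 9×27 matrix over Z this has rank 8, with invariant factors (1,1,1,1,1,1,1,1).

Boundary ∂_2: C_2 → C_1 maps a triangle to the signed sum of its edges. For instance
  ∂acf = cf − af + ac,
  ∂abg = bg − ag + ab.
As a 27×18 matrix over Z this has rank 18, with invariant factors (1,1,1,1,1,1,1,1,1,1,1,1,1,1,1,1,1,2).

Reading off H_k = ker ∂_k / im ∂_{k+1}:

  H_0: rank C_0 − rank ∂_1 = 9 − 8 = 1, and the invariant factors of ∂_1 are all 1, so H_0 ≅ Z.
  H_1: rank ker ∂_1 − rank ∂_2 = (27 − 8) − 18 = 1, and ∂_2 has invariant factor 2 > 1, so H_1 ≅ Z ⊕ Z/2.
  H_2: rank ker ∂_2 − rank ∂_3 = (18 − 18) − 0 = 0, and there is no ∂_3, so H_2 ≅ 0.

(K is a triangulation of the Klein bottle.)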